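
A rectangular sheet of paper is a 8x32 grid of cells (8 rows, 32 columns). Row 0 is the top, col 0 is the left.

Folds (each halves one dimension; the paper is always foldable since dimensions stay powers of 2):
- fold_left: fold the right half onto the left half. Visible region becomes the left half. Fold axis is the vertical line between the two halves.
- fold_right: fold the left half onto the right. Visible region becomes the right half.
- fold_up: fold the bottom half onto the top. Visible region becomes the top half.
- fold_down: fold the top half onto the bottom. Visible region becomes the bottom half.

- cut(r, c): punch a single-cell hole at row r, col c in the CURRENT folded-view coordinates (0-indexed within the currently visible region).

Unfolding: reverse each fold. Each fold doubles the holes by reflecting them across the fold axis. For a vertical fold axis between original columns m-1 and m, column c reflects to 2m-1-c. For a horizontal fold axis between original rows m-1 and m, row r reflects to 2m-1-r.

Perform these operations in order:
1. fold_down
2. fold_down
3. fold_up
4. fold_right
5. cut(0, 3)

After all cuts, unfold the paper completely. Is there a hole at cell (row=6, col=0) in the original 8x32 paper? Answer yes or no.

Answer: no

Derivation:
Op 1 fold_down: fold axis h@4; visible region now rows[4,8) x cols[0,32) = 4x32
Op 2 fold_down: fold axis h@6; visible region now rows[6,8) x cols[0,32) = 2x32
Op 3 fold_up: fold axis h@7; visible region now rows[6,7) x cols[0,32) = 1x32
Op 4 fold_right: fold axis v@16; visible region now rows[6,7) x cols[16,32) = 1x16
Op 5 cut(0, 3): punch at orig (6,19); cuts so far [(6, 19)]; region rows[6,7) x cols[16,32) = 1x16
Unfold 1 (reflect across v@16): 2 holes -> [(6, 12), (6, 19)]
Unfold 2 (reflect across h@7): 4 holes -> [(6, 12), (6, 19), (7, 12), (7, 19)]
Unfold 3 (reflect across h@6): 8 holes -> [(4, 12), (4, 19), (5, 12), (5, 19), (6, 12), (6, 19), (7, 12), (7, 19)]
Unfold 4 (reflect across h@4): 16 holes -> [(0, 12), (0, 19), (1, 12), (1, 19), (2, 12), (2, 19), (3, 12), (3, 19), (4, 12), (4, 19), (5, 12), (5, 19), (6, 12), (6, 19), (7, 12), (7, 19)]
Holes: [(0, 12), (0, 19), (1, 12), (1, 19), (2, 12), (2, 19), (3, 12), (3, 19), (4, 12), (4, 19), (5, 12), (5, 19), (6, 12), (6, 19), (7, 12), (7, 19)]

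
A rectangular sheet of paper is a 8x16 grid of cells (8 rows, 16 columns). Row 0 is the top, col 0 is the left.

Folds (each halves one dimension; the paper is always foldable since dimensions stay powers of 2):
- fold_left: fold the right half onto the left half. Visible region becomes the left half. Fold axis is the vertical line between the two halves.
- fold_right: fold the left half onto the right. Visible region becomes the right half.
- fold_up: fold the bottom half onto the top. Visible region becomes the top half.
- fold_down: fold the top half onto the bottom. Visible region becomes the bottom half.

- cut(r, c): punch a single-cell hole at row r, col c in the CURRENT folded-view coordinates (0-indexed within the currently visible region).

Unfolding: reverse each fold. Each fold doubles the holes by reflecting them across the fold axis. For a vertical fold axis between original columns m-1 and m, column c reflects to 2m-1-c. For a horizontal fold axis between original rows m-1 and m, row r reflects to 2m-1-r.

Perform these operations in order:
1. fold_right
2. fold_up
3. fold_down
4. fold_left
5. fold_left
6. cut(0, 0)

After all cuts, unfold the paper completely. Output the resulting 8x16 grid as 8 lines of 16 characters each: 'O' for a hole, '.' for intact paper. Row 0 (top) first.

Op 1 fold_right: fold axis v@8; visible region now rows[0,8) x cols[8,16) = 8x8
Op 2 fold_up: fold axis h@4; visible region now rows[0,4) x cols[8,16) = 4x8
Op 3 fold_down: fold axis h@2; visible region now rows[2,4) x cols[8,16) = 2x8
Op 4 fold_left: fold axis v@12; visible region now rows[2,4) x cols[8,12) = 2x4
Op 5 fold_left: fold axis v@10; visible region now rows[2,4) x cols[8,10) = 2x2
Op 6 cut(0, 0): punch at orig (2,8); cuts so far [(2, 8)]; region rows[2,4) x cols[8,10) = 2x2
Unfold 1 (reflect across v@10): 2 holes -> [(2, 8), (2, 11)]
Unfold 2 (reflect across v@12): 4 holes -> [(2, 8), (2, 11), (2, 12), (2, 15)]
Unfold 3 (reflect across h@2): 8 holes -> [(1, 8), (1, 11), (1, 12), (1, 15), (2, 8), (2, 11), (2, 12), (2, 15)]
Unfold 4 (reflect across h@4): 16 holes -> [(1, 8), (1, 11), (1, 12), (1, 15), (2, 8), (2, 11), (2, 12), (2, 15), (5, 8), (5, 11), (5, 12), (5, 15), (6, 8), (6, 11), (6, 12), (6, 15)]
Unfold 5 (reflect across v@8): 32 holes -> [(1, 0), (1, 3), (1, 4), (1, 7), (1, 8), (1, 11), (1, 12), (1, 15), (2, 0), (2, 3), (2, 4), (2, 7), (2, 8), (2, 11), (2, 12), (2, 15), (5, 0), (5, 3), (5, 4), (5, 7), (5, 8), (5, 11), (5, 12), (5, 15), (6, 0), (6, 3), (6, 4), (6, 7), (6, 8), (6, 11), (6, 12), (6, 15)]

Answer: ................
O..OO..OO..OO..O
O..OO..OO..OO..O
................
................
O..OO..OO..OO..O
O..OO..OO..OO..O
................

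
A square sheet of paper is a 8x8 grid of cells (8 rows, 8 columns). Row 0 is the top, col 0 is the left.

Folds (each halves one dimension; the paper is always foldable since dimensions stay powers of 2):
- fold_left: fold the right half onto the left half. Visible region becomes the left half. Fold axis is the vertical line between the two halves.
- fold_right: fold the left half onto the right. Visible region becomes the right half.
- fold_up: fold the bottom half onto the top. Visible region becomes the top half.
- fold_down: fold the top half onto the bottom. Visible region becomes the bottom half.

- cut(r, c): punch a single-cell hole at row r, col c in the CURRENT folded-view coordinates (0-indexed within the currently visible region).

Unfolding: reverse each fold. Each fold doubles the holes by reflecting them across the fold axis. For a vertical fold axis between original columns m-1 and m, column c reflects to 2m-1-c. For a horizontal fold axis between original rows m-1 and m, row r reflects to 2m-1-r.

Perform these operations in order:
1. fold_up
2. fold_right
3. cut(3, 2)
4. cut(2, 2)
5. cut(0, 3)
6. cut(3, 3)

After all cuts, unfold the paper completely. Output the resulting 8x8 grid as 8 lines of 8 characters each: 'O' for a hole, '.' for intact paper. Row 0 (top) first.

Op 1 fold_up: fold axis h@4; visible region now rows[0,4) x cols[0,8) = 4x8
Op 2 fold_right: fold axis v@4; visible region now rows[0,4) x cols[4,8) = 4x4
Op 3 cut(3, 2): punch at orig (3,6); cuts so far [(3, 6)]; region rows[0,4) x cols[4,8) = 4x4
Op 4 cut(2, 2): punch at orig (2,6); cuts so far [(2, 6), (3, 6)]; region rows[0,4) x cols[4,8) = 4x4
Op 5 cut(0, 3): punch at orig (0,7); cuts so far [(0, 7), (2, 6), (3, 6)]; region rows[0,4) x cols[4,8) = 4x4
Op 6 cut(3, 3): punch at orig (3,7); cuts so far [(0, 7), (2, 6), (3, 6), (3, 7)]; region rows[0,4) x cols[4,8) = 4x4
Unfold 1 (reflect across v@4): 8 holes -> [(0, 0), (0, 7), (2, 1), (2, 6), (3, 0), (3, 1), (3, 6), (3, 7)]
Unfold 2 (reflect across h@4): 16 holes -> [(0, 0), (0, 7), (2, 1), (2, 6), (3, 0), (3, 1), (3, 6), (3, 7), (4, 0), (4, 1), (4, 6), (4, 7), (5, 1), (5, 6), (7, 0), (7, 7)]

Answer: O......O
........
.O....O.
OO....OO
OO....OO
.O....O.
........
O......O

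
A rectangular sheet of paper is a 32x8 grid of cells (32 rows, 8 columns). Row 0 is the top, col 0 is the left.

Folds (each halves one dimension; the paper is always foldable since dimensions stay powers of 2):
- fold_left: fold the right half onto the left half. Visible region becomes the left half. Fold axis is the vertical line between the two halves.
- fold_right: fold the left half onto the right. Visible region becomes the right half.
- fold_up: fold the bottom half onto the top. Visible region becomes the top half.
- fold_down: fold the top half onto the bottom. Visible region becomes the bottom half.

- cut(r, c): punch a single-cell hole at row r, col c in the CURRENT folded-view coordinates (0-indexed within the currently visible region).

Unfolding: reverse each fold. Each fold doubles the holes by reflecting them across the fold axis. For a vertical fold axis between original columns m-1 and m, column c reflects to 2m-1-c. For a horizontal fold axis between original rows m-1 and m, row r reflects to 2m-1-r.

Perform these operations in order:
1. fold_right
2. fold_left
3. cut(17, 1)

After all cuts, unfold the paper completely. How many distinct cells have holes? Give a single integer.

Answer: 4

Derivation:
Op 1 fold_right: fold axis v@4; visible region now rows[0,32) x cols[4,8) = 32x4
Op 2 fold_left: fold axis v@6; visible region now rows[0,32) x cols[4,6) = 32x2
Op 3 cut(17, 1): punch at orig (17,5); cuts so far [(17, 5)]; region rows[0,32) x cols[4,6) = 32x2
Unfold 1 (reflect across v@6): 2 holes -> [(17, 5), (17, 6)]
Unfold 2 (reflect across v@4): 4 holes -> [(17, 1), (17, 2), (17, 5), (17, 6)]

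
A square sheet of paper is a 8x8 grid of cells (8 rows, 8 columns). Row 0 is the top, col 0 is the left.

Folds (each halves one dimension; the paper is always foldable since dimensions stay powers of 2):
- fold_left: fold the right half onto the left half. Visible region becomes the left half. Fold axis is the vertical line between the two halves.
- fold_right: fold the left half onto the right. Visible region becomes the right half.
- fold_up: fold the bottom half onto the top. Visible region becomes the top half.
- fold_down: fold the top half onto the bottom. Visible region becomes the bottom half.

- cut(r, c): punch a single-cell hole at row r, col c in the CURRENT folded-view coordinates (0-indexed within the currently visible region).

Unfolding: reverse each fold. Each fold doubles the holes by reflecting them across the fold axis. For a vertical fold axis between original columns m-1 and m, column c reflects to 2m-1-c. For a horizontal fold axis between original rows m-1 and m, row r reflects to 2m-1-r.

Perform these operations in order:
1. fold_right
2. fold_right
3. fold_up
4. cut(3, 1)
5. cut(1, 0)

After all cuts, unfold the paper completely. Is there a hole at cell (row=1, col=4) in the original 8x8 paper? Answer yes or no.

Op 1 fold_right: fold axis v@4; visible region now rows[0,8) x cols[4,8) = 8x4
Op 2 fold_right: fold axis v@6; visible region now rows[0,8) x cols[6,8) = 8x2
Op 3 fold_up: fold axis h@4; visible region now rows[0,4) x cols[6,8) = 4x2
Op 4 cut(3, 1): punch at orig (3,7); cuts so far [(3, 7)]; region rows[0,4) x cols[6,8) = 4x2
Op 5 cut(1, 0): punch at orig (1,6); cuts so far [(1, 6), (3, 7)]; region rows[0,4) x cols[6,8) = 4x2
Unfold 1 (reflect across h@4): 4 holes -> [(1, 6), (3, 7), (4, 7), (6, 6)]
Unfold 2 (reflect across v@6): 8 holes -> [(1, 5), (1, 6), (3, 4), (3, 7), (4, 4), (4, 7), (6, 5), (6, 6)]
Unfold 3 (reflect across v@4): 16 holes -> [(1, 1), (1, 2), (1, 5), (1, 6), (3, 0), (3, 3), (3, 4), (3, 7), (4, 0), (4, 3), (4, 4), (4, 7), (6, 1), (6, 2), (6, 5), (6, 6)]
Holes: [(1, 1), (1, 2), (1, 5), (1, 6), (3, 0), (3, 3), (3, 4), (3, 7), (4, 0), (4, 3), (4, 4), (4, 7), (6, 1), (6, 2), (6, 5), (6, 6)]

Answer: no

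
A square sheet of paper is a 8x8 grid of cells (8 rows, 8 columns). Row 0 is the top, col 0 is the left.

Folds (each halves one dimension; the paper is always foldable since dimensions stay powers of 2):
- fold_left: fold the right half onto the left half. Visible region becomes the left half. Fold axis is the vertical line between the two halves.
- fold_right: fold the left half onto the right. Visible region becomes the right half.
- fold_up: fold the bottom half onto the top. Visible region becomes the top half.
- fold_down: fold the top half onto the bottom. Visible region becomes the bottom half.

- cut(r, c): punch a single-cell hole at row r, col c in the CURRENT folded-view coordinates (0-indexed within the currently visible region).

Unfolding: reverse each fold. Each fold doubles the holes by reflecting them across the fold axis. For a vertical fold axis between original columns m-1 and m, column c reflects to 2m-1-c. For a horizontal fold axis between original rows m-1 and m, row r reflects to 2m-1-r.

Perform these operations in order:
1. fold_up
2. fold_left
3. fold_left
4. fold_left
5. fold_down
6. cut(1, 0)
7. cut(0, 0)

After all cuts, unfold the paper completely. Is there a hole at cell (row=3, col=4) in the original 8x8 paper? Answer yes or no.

Op 1 fold_up: fold axis h@4; visible region now rows[0,4) x cols[0,8) = 4x8
Op 2 fold_left: fold axis v@4; visible region now rows[0,4) x cols[0,4) = 4x4
Op 3 fold_left: fold axis v@2; visible region now rows[0,4) x cols[0,2) = 4x2
Op 4 fold_left: fold axis v@1; visible region now rows[0,4) x cols[0,1) = 4x1
Op 5 fold_down: fold axis h@2; visible region now rows[2,4) x cols[0,1) = 2x1
Op 6 cut(1, 0): punch at orig (3,0); cuts so far [(3, 0)]; region rows[2,4) x cols[0,1) = 2x1
Op 7 cut(0, 0): punch at orig (2,0); cuts so far [(2, 0), (3, 0)]; region rows[2,4) x cols[0,1) = 2x1
Unfold 1 (reflect across h@2): 4 holes -> [(0, 0), (1, 0), (2, 0), (3, 0)]
Unfold 2 (reflect across v@1): 8 holes -> [(0, 0), (0, 1), (1, 0), (1, 1), (2, 0), (2, 1), (3, 0), (3, 1)]
Unfold 3 (reflect across v@2): 16 holes -> [(0, 0), (0, 1), (0, 2), (0, 3), (1, 0), (1, 1), (1, 2), (1, 3), (2, 0), (2, 1), (2, 2), (2, 3), (3, 0), (3, 1), (3, 2), (3, 3)]
Unfold 4 (reflect across v@4): 32 holes -> [(0, 0), (0, 1), (0, 2), (0, 3), (0, 4), (0, 5), (0, 6), (0, 7), (1, 0), (1, 1), (1, 2), (1, 3), (1, 4), (1, 5), (1, 6), (1, 7), (2, 0), (2, 1), (2, 2), (2, 3), (2, 4), (2, 5), (2, 6), (2, 7), (3, 0), (3, 1), (3, 2), (3, 3), (3, 4), (3, 5), (3, 6), (3, 7)]
Unfold 5 (reflect across h@4): 64 holes -> [(0, 0), (0, 1), (0, 2), (0, 3), (0, 4), (0, 5), (0, 6), (0, 7), (1, 0), (1, 1), (1, 2), (1, 3), (1, 4), (1, 5), (1, 6), (1, 7), (2, 0), (2, 1), (2, 2), (2, 3), (2, 4), (2, 5), (2, 6), (2, 7), (3, 0), (3, 1), (3, 2), (3, 3), (3, 4), (3, 5), (3, 6), (3, 7), (4, 0), (4, 1), (4, 2), (4, 3), (4, 4), (4, 5), (4, 6), (4, 7), (5, 0), (5, 1), (5, 2), (5, 3), (5, 4), (5, 5), (5, 6), (5, 7), (6, 0), (6, 1), (6, 2), (6, 3), (6, 4), (6, 5), (6, 6), (6, 7), (7, 0), (7, 1), (7, 2), (7, 3), (7, 4), (7, 5), (7, 6), (7, 7)]
Holes: [(0, 0), (0, 1), (0, 2), (0, 3), (0, 4), (0, 5), (0, 6), (0, 7), (1, 0), (1, 1), (1, 2), (1, 3), (1, 4), (1, 5), (1, 6), (1, 7), (2, 0), (2, 1), (2, 2), (2, 3), (2, 4), (2, 5), (2, 6), (2, 7), (3, 0), (3, 1), (3, 2), (3, 3), (3, 4), (3, 5), (3, 6), (3, 7), (4, 0), (4, 1), (4, 2), (4, 3), (4, 4), (4, 5), (4, 6), (4, 7), (5, 0), (5, 1), (5, 2), (5, 3), (5, 4), (5, 5), (5, 6), (5, 7), (6, 0), (6, 1), (6, 2), (6, 3), (6, 4), (6, 5), (6, 6), (6, 7), (7, 0), (7, 1), (7, 2), (7, 3), (7, 4), (7, 5), (7, 6), (7, 7)]

Answer: yes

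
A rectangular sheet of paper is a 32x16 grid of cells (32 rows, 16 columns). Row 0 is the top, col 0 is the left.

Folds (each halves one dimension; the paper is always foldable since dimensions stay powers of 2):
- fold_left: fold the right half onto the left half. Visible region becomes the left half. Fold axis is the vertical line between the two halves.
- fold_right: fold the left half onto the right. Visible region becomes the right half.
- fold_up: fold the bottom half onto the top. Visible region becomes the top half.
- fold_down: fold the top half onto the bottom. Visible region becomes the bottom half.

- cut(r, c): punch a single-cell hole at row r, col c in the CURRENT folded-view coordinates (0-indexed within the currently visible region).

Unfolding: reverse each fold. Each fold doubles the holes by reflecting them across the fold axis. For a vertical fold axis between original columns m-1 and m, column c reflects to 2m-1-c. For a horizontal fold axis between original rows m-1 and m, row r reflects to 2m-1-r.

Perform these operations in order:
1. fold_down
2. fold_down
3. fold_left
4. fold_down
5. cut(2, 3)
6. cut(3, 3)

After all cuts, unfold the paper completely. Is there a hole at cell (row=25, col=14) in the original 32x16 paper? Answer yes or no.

Answer: no

Derivation:
Op 1 fold_down: fold axis h@16; visible region now rows[16,32) x cols[0,16) = 16x16
Op 2 fold_down: fold axis h@24; visible region now rows[24,32) x cols[0,16) = 8x16
Op 3 fold_left: fold axis v@8; visible region now rows[24,32) x cols[0,8) = 8x8
Op 4 fold_down: fold axis h@28; visible region now rows[28,32) x cols[0,8) = 4x8
Op 5 cut(2, 3): punch at orig (30,3); cuts so far [(30, 3)]; region rows[28,32) x cols[0,8) = 4x8
Op 6 cut(3, 3): punch at orig (31,3); cuts so far [(30, 3), (31, 3)]; region rows[28,32) x cols[0,8) = 4x8
Unfold 1 (reflect across h@28): 4 holes -> [(24, 3), (25, 3), (30, 3), (31, 3)]
Unfold 2 (reflect across v@8): 8 holes -> [(24, 3), (24, 12), (25, 3), (25, 12), (30, 3), (30, 12), (31, 3), (31, 12)]
Unfold 3 (reflect across h@24): 16 holes -> [(16, 3), (16, 12), (17, 3), (17, 12), (22, 3), (22, 12), (23, 3), (23, 12), (24, 3), (24, 12), (25, 3), (25, 12), (30, 3), (30, 12), (31, 3), (31, 12)]
Unfold 4 (reflect across h@16): 32 holes -> [(0, 3), (0, 12), (1, 3), (1, 12), (6, 3), (6, 12), (7, 3), (7, 12), (8, 3), (8, 12), (9, 3), (9, 12), (14, 3), (14, 12), (15, 3), (15, 12), (16, 3), (16, 12), (17, 3), (17, 12), (22, 3), (22, 12), (23, 3), (23, 12), (24, 3), (24, 12), (25, 3), (25, 12), (30, 3), (30, 12), (31, 3), (31, 12)]
Holes: [(0, 3), (0, 12), (1, 3), (1, 12), (6, 3), (6, 12), (7, 3), (7, 12), (8, 3), (8, 12), (9, 3), (9, 12), (14, 3), (14, 12), (15, 3), (15, 12), (16, 3), (16, 12), (17, 3), (17, 12), (22, 3), (22, 12), (23, 3), (23, 12), (24, 3), (24, 12), (25, 3), (25, 12), (30, 3), (30, 12), (31, 3), (31, 12)]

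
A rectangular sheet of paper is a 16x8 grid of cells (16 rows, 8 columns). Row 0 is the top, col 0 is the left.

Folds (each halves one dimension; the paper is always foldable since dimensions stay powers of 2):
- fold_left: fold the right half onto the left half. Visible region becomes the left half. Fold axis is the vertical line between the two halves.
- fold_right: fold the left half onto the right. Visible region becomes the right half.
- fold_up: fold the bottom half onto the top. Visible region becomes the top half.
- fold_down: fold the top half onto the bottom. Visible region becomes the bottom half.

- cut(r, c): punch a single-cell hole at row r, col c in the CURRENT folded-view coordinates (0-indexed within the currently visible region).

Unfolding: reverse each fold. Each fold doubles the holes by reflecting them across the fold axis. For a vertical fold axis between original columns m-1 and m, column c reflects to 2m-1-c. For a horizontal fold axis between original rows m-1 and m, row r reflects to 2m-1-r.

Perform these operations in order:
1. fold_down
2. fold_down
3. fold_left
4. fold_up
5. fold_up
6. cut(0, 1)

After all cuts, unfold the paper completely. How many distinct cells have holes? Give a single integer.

Answer: 32

Derivation:
Op 1 fold_down: fold axis h@8; visible region now rows[8,16) x cols[0,8) = 8x8
Op 2 fold_down: fold axis h@12; visible region now rows[12,16) x cols[0,8) = 4x8
Op 3 fold_left: fold axis v@4; visible region now rows[12,16) x cols[0,4) = 4x4
Op 4 fold_up: fold axis h@14; visible region now rows[12,14) x cols[0,4) = 2x4
Op 5 fold_up: fold axis h@13; visible region now rows[12,13) x cols[0,4) = 1x4
Op 6 cut(0, 1): punch at orig (12,1); cuts so far [(12, 1)]; region rows[12,13) x cols[0,4) = 1x4
Unfold 1 (reflect across h@13): 2 holes -> [(12, 1), (13, 1)]
Unfold 2 (reflect across h@14): 4 holes -> [(12, 1), (13, 1), (14, 1), (15, 1)]
Unfold 3 (reflect across v@4): 8 holes -> [(12, 1), (12, 6), (13, 1), (13, 6), (14, 1), (14, 6), (15, 1), (15, 6)]
Unfold 4 (reflect across h@12): 16 holes -> [(8, 1), (8, 6), (9, 1), (9, 6), (10, 1), (10, 6), (11, 1), (11, 6), (12, 1), (12, 6), (13, 1), (13, 6), (14, 1), (14, 6), (15, 1), (15, 6)]
Unfold 5 (reflect across h@8): 32 holes -> [(0, 1), (0, 6), (1, 1), (1, 6), (2, 1), (2, 6), (3, 1), (3, 6), (4, 1), (4, 6), (5, 1), (5, 6), (6, 1), (6, 6), (7, 1), (7, 6), (8, 1), (8, 6), (9, 1), (9, 6), (10, 1), (10, 6), (11, 1), (11, 6), (12, 1), (12, 6), (13, 1), (13, 6), (14, 1), (14, 6), (15, 1), (15, 6)]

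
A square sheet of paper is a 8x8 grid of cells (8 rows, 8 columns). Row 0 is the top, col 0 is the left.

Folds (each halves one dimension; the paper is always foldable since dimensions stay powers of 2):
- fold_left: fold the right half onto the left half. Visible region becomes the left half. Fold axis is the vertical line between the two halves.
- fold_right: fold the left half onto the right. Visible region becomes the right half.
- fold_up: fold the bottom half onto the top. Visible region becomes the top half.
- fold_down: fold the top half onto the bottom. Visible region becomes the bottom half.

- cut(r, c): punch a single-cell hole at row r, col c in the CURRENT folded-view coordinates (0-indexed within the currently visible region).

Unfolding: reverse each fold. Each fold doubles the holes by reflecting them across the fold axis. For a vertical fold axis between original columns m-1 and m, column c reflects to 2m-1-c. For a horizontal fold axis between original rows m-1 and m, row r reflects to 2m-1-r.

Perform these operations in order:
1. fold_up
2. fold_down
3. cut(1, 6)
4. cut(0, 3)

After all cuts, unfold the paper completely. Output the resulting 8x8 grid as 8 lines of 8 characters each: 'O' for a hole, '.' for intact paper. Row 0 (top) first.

Answer: ......O.
...O....
...O....
......O.
......O.
...O....
...O....
......O.

Derivation:
Op 1 fold_up: fold axis h@4; visible region now rows[0,4) x cols[0,8) = 4x8
Op 2 fold_down: fold axis h@2; visible region now rows[2,4) x cols[0,8) = 2x8
Op 3 cut(1, 6): punch at orig (3,6); cuts so far [(3, 6)]; region rows[2,4) x cols[0,8) = 2x8
Op 4 cut(0, 3): punch at orig (2,3); cuts so far [(2, 3), (3, 6)]; region rows[2,4) x cols[0,8) = 2x8
Unfold 1 (reflect across h@2): 4 holes -> [(0, 6), (1, 3), (2, 3), (3, 6)]
Unfold 2 (reflect across h@4): 8 holes -> [(0, 6), (1, 3), (2, 3), (3, 6), (4, 6), (5, 3), (6, 3), (7, 6)]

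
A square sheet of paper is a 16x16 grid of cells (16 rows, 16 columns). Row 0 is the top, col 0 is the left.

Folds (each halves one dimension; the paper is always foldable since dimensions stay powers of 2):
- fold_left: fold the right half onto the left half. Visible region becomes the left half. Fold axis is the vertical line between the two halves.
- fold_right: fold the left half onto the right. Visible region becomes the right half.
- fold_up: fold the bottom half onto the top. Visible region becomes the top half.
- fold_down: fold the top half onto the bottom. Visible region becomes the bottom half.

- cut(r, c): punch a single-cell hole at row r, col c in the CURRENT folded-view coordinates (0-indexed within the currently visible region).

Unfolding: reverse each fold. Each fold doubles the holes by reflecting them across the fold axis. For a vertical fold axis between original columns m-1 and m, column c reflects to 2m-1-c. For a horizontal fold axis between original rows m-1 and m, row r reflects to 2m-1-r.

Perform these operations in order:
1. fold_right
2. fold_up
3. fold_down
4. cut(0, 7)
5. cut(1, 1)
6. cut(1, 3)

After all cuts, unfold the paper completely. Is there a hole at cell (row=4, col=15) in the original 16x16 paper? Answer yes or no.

Op 1 fold_right: fold axis v@8; visible region now rows[0,16) x cols[8,16) = 16x8
Op 2 fold_up: fold axis h@8; visible region now rows[0,8) x cols[8,16) = 8x8
Op 3 fold_down: fold axis h@4; visible region now rows[4,8) x cols[8,16) = 4x8
Op 4 cut(0, 7): punch at orig (4,15); cuts so far [(4, 15)]; region rows[4,8) x cols[8,16) = 4x8
Op 5 cut(1, 1): punch at orig (5,9); cuts so far [(4, 15), (5, 9)]; region rows[4,8) x cols[8,16) = 4x8
Op 6 cut(1, 3): punch at orig (5,11); cuts so far [(4, 15), (5, 9), (5, 11)]; region rows[4,8) x cols[8,16) = 4x8
Unfold 1 (reflect across h@4): 6 holes -> [(2, 9), (2, 11), (3, 15), (4, 15), (5, 9), (5, 11)]
Unfold 2 (reflect across h@8): 12 holes -> [(2, 9), (2, 11), (3, 15), (4, 15), (5, 9), (5, 11), (10, 9), (10, 11), (11, 15), (12, 15), (13, 9), (13, 11)]
Unfold 3 (reflect across v@8): 24 holes -> [(2, 4), (2, 6), (2, 9), (2, 11), (3, 0), (3, 15), (4, 0), (4, 15), (5, 4), (5, 6), (5, 9), (5, 11), (10, 4), (10, 6), (10, 9), (10, 11), (11, 0), (11, 15), (12, 0), (12, 15), (13, 4), (13, 6), (13, 9), (13, 11)]
Holes: [(2, 4), (2, 6), (2, 9), (2, 11), (3, 0), (3, 15), (4, 0), (4, 15), (5, 4), (5, 6), (5, 9), (5, 11), (10, 4), (10, 6), (10, 9), (10, 11), (11, 0), (11, 15), (12, 0), (12, 15), (13, 4), (13, 6), (13, 9), (13, 11)]

Answer: yes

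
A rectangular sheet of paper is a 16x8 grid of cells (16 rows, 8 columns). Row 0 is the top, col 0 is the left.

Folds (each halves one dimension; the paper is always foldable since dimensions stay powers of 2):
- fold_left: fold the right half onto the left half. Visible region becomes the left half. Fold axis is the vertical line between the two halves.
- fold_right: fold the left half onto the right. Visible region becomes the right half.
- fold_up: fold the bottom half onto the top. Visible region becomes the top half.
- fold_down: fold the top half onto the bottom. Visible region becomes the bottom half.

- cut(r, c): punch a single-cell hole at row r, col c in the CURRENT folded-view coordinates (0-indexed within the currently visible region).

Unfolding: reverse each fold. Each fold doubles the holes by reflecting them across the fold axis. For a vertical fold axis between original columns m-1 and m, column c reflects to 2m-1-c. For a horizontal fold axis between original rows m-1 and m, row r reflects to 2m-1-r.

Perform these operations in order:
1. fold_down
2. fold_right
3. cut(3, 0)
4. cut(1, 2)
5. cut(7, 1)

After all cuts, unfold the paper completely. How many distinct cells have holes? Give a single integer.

Answer: 12

Derivation:
Op 1 fold_down: fold axis h@8; visible region now rows[8,16) x cols[0,8) = 8x8
Op 2 fold_right: fold axis v@4; visible region now rows[8,16) x cols[4,8) = 8x4
Op 3 cut(3, 0): punch at orig (11,4); cuts so far [(11, 4)]; region rows[8,16) x cols[4,8) = 8x4
Op 4 cut(1, 2): punch at orig (9,6); cuts so far [(9, 6), (11, 4)]; region rows[8,16) x cols[4,8) = 8x4
Op 5 cut(7, 1): punch at orig (15,5); cuts so far [(9, 6), (11, 4), (15, 5)]; region rows[8,16) x cols[4,8) = 8x4
Unfold 1 (reflect across v@4): 6 holes -> [(9, 1), (9, 6), (11, 3), (11, 4), (15, 2), (15, 5)]
Unfold 2 (reflect across h@8): 12 holes -> [(0, 2), (0, 5), (4, 3), (4, 4), (6, 1), (6, 6), (9, 1), (9, 6), (11, 3), (11, 4), (15, 2), (15, 5)]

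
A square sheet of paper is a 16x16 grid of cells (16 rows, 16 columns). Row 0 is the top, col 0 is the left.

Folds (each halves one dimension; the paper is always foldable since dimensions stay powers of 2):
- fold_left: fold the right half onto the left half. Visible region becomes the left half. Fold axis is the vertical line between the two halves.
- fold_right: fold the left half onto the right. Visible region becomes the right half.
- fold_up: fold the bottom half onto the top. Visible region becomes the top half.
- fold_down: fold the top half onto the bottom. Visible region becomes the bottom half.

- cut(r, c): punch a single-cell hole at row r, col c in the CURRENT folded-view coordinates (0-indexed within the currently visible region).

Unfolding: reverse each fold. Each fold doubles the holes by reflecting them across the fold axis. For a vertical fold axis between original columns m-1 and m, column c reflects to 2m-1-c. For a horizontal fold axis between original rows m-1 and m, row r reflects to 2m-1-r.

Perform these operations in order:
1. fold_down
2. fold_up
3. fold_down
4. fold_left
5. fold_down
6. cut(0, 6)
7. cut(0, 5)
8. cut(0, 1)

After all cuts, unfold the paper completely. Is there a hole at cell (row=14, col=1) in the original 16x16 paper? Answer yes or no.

Op 1 fold_down: fold axis h@8; visible region now rows[8,16) x cols[0,16) = 8x16
Op 2 fold_up: fold axis h@12; visible region now rows[8,12) x cols[0,16) = 4x16
Op 3 fold_down: fold axis h@10; visible region now rows[10,12) x cols[0,16) = 2x16
Op 4 fold_left: fold axis v@8; visible region now rows[10,12) x cols[0,8) = 2x8
Op 5 fold_down: fold axis h@11; visible region now rows[11,12) x cols[0,8) = 1x8
Op 6 cut(0, 6): punch at orig (11,6); cuts so far [(11, 6)]; region rows[11,12) x cols[0,8) = 1x8
Op 7 cut(0, 5): punch at orig (11,5); cuts so far [(11, 5), (11, 6)]; region rows[11,12) x cols[0,8) = 1x8
Op 8 cut(0, 1): punch at orig (11,1); cuts so far [(11, 1), (11, 5), (11, 6)]; region rows[11,12) x cols[0,8) = 1x8
Unfold 1 (reflect across h@11): 6 holes -> [(10, 1), (10, 5), (10, 6), (11, 1), (11, 5), (11, 6)]
Unfold 2 (reflect across v@8): 12 holes -> [(10, 1), (10, 5), (10, 6), (10, 9), (10, 10), (10, 14), (11, 1), (11, 5), (11, 6), (11, 9), (11, 10), (11, 14)]
Unfold 3 (reflect across h@10): 24 holes -> [(8, 1), (8, 5), (8, 6), (8, 9), (8, 10), (8, 14), (9, 1), (9, 5), (9, 6), (9, 9), (9, 10), (9, 14), (10, 1), (10, 5), (10, 6), (10, 9), (10, 10), (10, 14), (11, 1), (11, 5), (11, 6), (11, 9), (11, 10), (11, 14)]
Unfold 4 (reflect across h@12): 48 holes -> [(8, 1), (8, 5), (8, 6), (8, 9), (8, 10), (8, 14), (9, 1), (9, 5), (9, 6), (9, 9), (9, 10), (9, 14), (10, 1), (10, 5), (10, 6), (10, 9), (10, 10), (10, 14), (11, 1), (11, 5), (11, 6), (11, 9), (11, 10), (11, 14), (12, 1), (12, 5), (12, 6), (12, 9), (12, 10), (12, 14), (13, 1), (13, 5), (13, 6), (13, 9), (13, 10), (13, 14), (14, 1), (14, 5), (14, 6), (14, 9), (14, 10), (14, 14), (15, 1), (15, 5), (15, 6), (15, 9), (15, 10), (15, 14)]
Unfold 5 (reflect across h@8): 96 holes -> [(0, 1), (0, 5), (0, 6), (0, 9), (0, 10), (0, 14), (1, 1), (1, 5), (1, 6), (1, 9), (1, 10), (1, 14), (2, 1), (2, 5), (2, 6), (2, 9), (2, 10), (2, 14), (3, 1), (3, 5), (3, 6), (3, 9), (3, 10), (3, 14), (4, 1), (4, 5), (4, 6), (4, 9), (4, 10), (4, 14), (5, 1), (5, 5), (5, 6), (5, 9), (5, 10), (5, 14), (6, 1), (6, 5), (6, 6), (6, 9), (6, 10), (6, 14), (7, 1), (7, 5), (7, 6), (7, 9), (7, 10), (7, 14), (8, 1), (8, 5), (8, 6), (8, 9), (8, 10), (8, 14), (9, 1), (9, 5), (9, 6), (9, 9), (9, 10), (9, 14), (10, 1), (10, 5), (10, 6), (10, 9), (10, 10), (10, 14), (11, 1), (11, 5), (11, 6), (11, 9), (11, 10), (11, 14), (12, 1), (12, 5), (12, 6), (12, 9), (12, 10), (12, 14), (13, 1), (13, 5), (13, 6), (13, 9), (13, 10), (13, 14), (14, 1), (14, 5), (14, 6), (14, 9), (14, 10), (14, 14), (15, 1), (15, 5), (15, 6), (15, 9), (15, 10), (15, 14)]
Holes: [(0, 1), (0, 5), (0, 6), (0, 9), (0, 10), (0, 14), (1, 1), (1, 5), (1, 6), (1, 9), (1, 10), (1, 14), (2, 1), (2, 5), (2, 6), (2, 9), (2, 10), (2, 14), (3, 1), (3, 5), (3, 6), (3, 9), (3, 10), (3, 14), (4, 1), (4, 5), (4, 6), (4, 9), (4, 10), (4, 14), (5, 1), (5, 5), (5, 6), (5, 9), (5, 10), (5, 14), (6, 1), (6, 5), (6, 6), (6, 9), (6, 10), (6, 14), (7, 1), (7, 5), (7, 6), (7, 9), (7, 10), (7, 14), (8, 1), (8, 5), (8, 6), (8, 9), (8, 10), (8, 14), (9, 1), (9, 5), (9, 6), (9, 9), (9, 10), (9, 14), (10, 1), (10, 5), (10, 6), (10, 9), (10, 10), (10, 14), (11, 1), (11, 5), (11, 6), (11, 9), (11, 10), (11, 14), (12, 1), (12, 5), (12, 6), (12, 9), (12, 10), (12, 14), (13, 1), (13, 5), (13, 6), (13, 9), (13, 10), (13, 14), (14, 1), (14, 5), (14, 6), (14, 9), (14, 10), (14, 14), (15, 1), (15, 5), (15, 6), (15, 9), (15, 10), (15, 14)]

Answer: yes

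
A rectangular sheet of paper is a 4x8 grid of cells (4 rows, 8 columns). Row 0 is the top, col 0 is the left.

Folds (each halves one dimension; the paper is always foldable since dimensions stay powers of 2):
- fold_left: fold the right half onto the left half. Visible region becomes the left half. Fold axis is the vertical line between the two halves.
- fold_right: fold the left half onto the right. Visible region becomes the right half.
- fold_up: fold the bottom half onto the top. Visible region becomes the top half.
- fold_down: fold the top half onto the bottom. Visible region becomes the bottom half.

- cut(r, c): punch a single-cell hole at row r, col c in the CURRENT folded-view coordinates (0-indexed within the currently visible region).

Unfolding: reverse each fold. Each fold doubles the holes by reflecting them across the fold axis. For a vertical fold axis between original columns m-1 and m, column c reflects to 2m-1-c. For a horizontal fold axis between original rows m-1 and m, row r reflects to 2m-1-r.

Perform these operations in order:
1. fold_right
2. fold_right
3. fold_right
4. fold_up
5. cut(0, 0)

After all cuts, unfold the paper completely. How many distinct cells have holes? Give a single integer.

Op 1 fold_right: fold axis v@4; visible region now rows[0,4) x cols[4,8) = 4x4
Op 2 fold_right: fold axis v@6; visible region now rows[0,4) x cols[6,8) = 4x2
Op 3 fold_right: fold axis v@7; visible region now rows[0,4) x cols[7,8) = 4x1
Op 4 fold_up: fold axis h@2; visible region now rows[0,2) x cols[7,8) = 2x1
Op 5 cut(0, 0): punch at orig (0,7); cuts so far [(0, 7)]; region rows[0,2) x cols[7,8) = 2x1
Unfold 1 (reflect across h@2): 2 holes -> [(0, 7), (3, 7)]
Unfold 2 (reflect across v@7): 4 holes -> [(0, 6), (0, 7), (3, 6), (3, 7)]
Unfold 3 (reflect across v@6): 8 holes -> [(0, 4), (0, 5), (0, 6), (0, 7), (3, 4), (3, 5), (3, 6), (3, 7)]
Unfold 4 (reflect across v@4): 16 holes -> [(0, 0), (0, 1), (0, 2), (0, 3), (0, 4), (0, 5), (0, 6), (0, 7), (3, 0), (3, 1), (3, 2), (3, 3), (3, 4), (3, 5), (3, 6), (3, 7)]

Answer: 16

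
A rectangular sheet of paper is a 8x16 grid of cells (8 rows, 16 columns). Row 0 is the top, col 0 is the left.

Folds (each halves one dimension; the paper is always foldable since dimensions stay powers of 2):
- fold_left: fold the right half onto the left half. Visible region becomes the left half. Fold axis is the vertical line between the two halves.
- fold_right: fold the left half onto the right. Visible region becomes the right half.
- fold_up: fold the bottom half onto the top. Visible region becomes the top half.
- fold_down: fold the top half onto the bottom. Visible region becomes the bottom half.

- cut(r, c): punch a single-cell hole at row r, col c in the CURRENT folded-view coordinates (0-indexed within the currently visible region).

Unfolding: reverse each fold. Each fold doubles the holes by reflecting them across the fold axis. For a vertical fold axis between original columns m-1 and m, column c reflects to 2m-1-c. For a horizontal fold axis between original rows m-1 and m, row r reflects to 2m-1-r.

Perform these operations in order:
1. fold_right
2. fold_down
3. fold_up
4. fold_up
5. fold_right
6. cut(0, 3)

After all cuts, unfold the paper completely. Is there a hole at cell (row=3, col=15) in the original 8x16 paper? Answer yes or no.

Answer: yes

Derivation:
Op 1 fold_right: fold axis v@8; visible region now rows[0,8) x cols[8,16) = 8x8
Op 2 fold_down: fold axis h@4; visible region now rows[4,8) x cols[8,16) = 4x8
Op 3 fold_up: fold axis h@6; visible region now rows[4,6) x cols[8,16) = 2x8
Op 4 fold_up: fold axis h@5; visible region now rows[4,5) x cols[8,16) = 1x8
Op 5 fold_right: fold axis v@12; visible region now rows[4,5) x cols[12,16) = 1x4
Op 6 cut(0, 3): punch at orig (4,15); cuts so far [(4, 15)]; region rows[4,5) x cols[12,16) = 1x4
Unfold 1 (reflect across v@12): 2 holes -> [(4, 8), (4, 15)]
Unfold 2 (reflect across h@5): 4 holes -> [(4, 8), (4, 15), (5, 8), (5, 15)]
Unfold 3 (reflect across h@6): 8 holes -> [(4, 8), (4, 15), (5, 8), (5, 15), (6, 8), (6, 15), (7, 8), (7, 15)]
Unfold 4 (reflect across h@4): 16 holes -> [(0, 8), (0, 15), (1, 8), (1, 15), (2, 8), (2, 15), (3, 8), (3, 15), (4, 8), (4, 15), (5, 8), (5, 15), (6, 8), (6, 15), (7, 8), (7, 15)]
Unfold 5 (reflect across v@8): 32 holes -> [(0, 0), (0, 7), (0, 8), (0, 15), (1, 0), (1, 7), (1, 8), (1, 15), (2, 0), (2, 7), (2, 8), (2, 15), (3, 0), (3, 7), (3, 8), (3, 15), (4, 0), (4, 7), (4, 8), (4, 15), (5, 0), (5, 7), (5, 8), (5, 15), (6, 0), (6, 7), (6, 8), (6, 15), (7, 0), (7, 7), (7, 8), (7, 15)]
Holes: [(0, 0), (0, 7), (0, 8), (0, 15), (1, 0), (1, 7), (1, 8), (1, 15), (2, 0), (2, 7), (2, 8), (2, 15), (3, 0), (3, 7), (3, 8), (3, 15), (4, 0), (4, 7), (4, 8), (4, 15), (5, 0), (5, 7), (5, 8), (5, 15), (6, 0), (6, 7), (6, 8), (6, 15), (7, 0), (7, 7), (7, 8), (7, 15)]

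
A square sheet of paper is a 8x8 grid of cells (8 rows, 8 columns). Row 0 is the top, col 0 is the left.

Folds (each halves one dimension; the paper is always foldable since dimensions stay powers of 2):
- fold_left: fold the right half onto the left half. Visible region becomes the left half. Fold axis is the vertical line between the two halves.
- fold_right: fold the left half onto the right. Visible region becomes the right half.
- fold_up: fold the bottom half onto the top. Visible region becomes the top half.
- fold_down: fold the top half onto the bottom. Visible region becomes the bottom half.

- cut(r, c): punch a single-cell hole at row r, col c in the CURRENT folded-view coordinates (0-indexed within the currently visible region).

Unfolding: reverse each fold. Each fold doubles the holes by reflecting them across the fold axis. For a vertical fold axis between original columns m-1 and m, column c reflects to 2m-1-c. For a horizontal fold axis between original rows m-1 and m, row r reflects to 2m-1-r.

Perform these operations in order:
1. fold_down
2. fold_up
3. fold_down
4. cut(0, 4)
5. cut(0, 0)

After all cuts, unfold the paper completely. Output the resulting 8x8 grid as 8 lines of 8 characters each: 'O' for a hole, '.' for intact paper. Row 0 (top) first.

Answer: O...O...
O...O...
O...O...
O...O...
O...O...
O...O...
O...O...
O...O...

Derivation:
Op 1 fold_down: fold axis h@4; visible region now rows[4,8) x cols[0,8) = 4x8
Op 2 fold_up: fold axis h@6; visible region now rows[4,6) x cols[0,8) = 2x8
Op 3 fold_down: fold axis h@5; visible region now rows[5,6) x cols[0,8) = 1x8
Op 4 cut(0, 4): punch at orig (5,4); cuts so far [(5, 4)]; region rows[5,6) x cols[0,8) = 1x8
Op 5 cut(0, 0): punch at orig (5,0); cuts so far [(5, 0), (5, 4)]; region rows[5,6) x cols[0,8) = 1x8
Unfold 1 (reflect across h@5): 4 holes -> [(4, 0), (4, 4), (5, 0), (5, 4)]
Unfold 2 (reflect across h@6): 8 holes -> [(4, 0), (4, 4), (5, 0), (5, 4), (6, 0), (6, 4), (7, 0), (7, 4)]
Unfold 3 (reflect across h@4): 16 holes -> [(0, 0), (0, 4), (1, 0), (1, 4), (2, 0), (2, 4), (3, 0), (3, 4), (4, 0), (4, 4), (5, 0), (5, 4), (6, 0), (6, 4), (7, 0), (7, 4)]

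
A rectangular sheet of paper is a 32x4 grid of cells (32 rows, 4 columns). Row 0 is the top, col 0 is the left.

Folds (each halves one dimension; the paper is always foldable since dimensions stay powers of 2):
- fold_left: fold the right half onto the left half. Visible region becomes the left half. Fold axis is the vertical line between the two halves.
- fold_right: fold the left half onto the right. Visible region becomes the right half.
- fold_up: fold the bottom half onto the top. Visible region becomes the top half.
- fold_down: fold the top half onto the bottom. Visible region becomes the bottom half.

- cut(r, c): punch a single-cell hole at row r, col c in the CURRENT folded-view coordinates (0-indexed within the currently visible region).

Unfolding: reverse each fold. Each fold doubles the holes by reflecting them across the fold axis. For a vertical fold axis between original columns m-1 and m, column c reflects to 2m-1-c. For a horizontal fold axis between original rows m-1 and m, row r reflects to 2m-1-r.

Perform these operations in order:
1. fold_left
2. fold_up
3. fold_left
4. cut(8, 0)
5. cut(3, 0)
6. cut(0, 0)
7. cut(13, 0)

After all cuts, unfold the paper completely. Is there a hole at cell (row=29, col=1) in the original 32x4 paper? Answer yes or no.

Answer: no

Derivation:
Op 1 fold_left: fold axis v@2; visible region now rows[0,32) x cols[0,2) = 32x2
Op 2 fold_up: fold axis h@16; visible region now rows[0,16) x cols[0,2) = 16x2
Op 3 fold_left: fold axis v@1; visible region now rows[0,16) x cols[0,1) = 16x1
Op 4 cut(8, 0): punch at orig (8,0); cuts so far [(8, 0)]; region rows[0,16) x cols[0,1) = 16x1
Op 5 cut(3, 0): punch at orig (3,0); cuts so far [(3, 0), (8, 0)]; region rows[0,16) x cols[0,1) = 16x1
Op 6 cut(0, 0): punch at orig (0,0); cuts so far [(0, 0), (3, 0), (8, 0)]; region rows[0,16) x cols[0,1) = 16x1
Op 7 cut(13, 0): punch at orig (13,0); cuts so far [(0, 0), (3, 0), (8, 0), (13, 0)]; region rows[0,16) x cols[0,1) = 16x1
Unfold 1 (reflect across v@1): 8 holes -> [(0, 0), (0, 1), (3, 0), (3, 1), (8, 0), (8, 1), (13, 0), (13, 1)]
Unfold 2 (reflect across h@16): 16 holes -> [(0, 0), (0, 1), (3, 0), (3, 1), (8, 0), (8, 1), (13, 0), (13, 1), (18, 0), (18, 1), (23, 0), (23, 1), (28, 0), (28, 1), (31, 0), (31, 1)]
Unfold 3 (reflect across v@2): 32 holes -> [(0, 0), (0, 1), (0, 2), (0, 3), (3, 0), (3, 1), (3, 2), (3, 3), (8, 0), (8, 1), (8, 2), (8, 3), (13, 0), (13, 1), (13, 2), (13, 3), (18, 0), (18, 1), (18, 2), (18, 3), (23, 0), (23, 1), (23, 2), (23, 3), (28, 0), (28, 1), (28, 2), (28, 3), (31, 0), (31, 1), (31, 2), (31, 3)]
Holes: [(0, 0), (0, 1), (0, 2), (0, 3), (3, 0), (3, 1), (3, 2), (3, 3), (8, 0), (8, 1), (8, 2), (8, 3), (13, 0), (13, 1), (13, 2), (13, 3), (18, 0), (18, 1), (18, 2), (18, 3), (23, 0), (23, 1), (23, 2), (23, 3), (28, 0), (28, 1), (28, 2), (28, 3), (31, 0), (31, 1), (31, 2), (31, 3)]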